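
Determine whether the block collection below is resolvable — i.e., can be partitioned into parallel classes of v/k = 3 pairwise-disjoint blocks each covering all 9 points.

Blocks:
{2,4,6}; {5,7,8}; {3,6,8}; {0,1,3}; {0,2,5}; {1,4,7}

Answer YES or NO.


v = 9, block size k = 3, number of blocks = 6.
For resolvability, blocks must partition into parallel classes of size v/k = 3.
Total blocks must therefore be a multiple of 3: 6 = 3·2 + 0 ⇒ divisible ✓.
Greedy packing gives 2 candidate class(es). Each should be a full parallel class (size 3, covers all 9 points).
  Class 1 (3 blocks): {2,4,6}; {5,7,8}; {0,1,3}. Points covered: [0, 1, 2, 3, 4, 5, 6, 7, 8].
  Class 2 (3 blocks): {3,6,8}; {0,2,5}; {1,4,7}. Points covered: [0, 1, 2, 3, 4, 5, 6, 7, 8].
All classes full (size 3)? YES. All classes cover every point? YES.
Resolvable? YES.

YES


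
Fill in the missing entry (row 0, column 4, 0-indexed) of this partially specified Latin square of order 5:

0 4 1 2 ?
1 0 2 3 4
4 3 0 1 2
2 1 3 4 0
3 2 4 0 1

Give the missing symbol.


Row 0 contains symbols [0, 1, 2, 4] — missing [3].
Column 4 contains symbols [0, 1, 2, 4] — missing [3].
The missing symbol must appear in both missing sets; intersection = [3].
Therefore the hidden value is 3.

Missing value = 3.


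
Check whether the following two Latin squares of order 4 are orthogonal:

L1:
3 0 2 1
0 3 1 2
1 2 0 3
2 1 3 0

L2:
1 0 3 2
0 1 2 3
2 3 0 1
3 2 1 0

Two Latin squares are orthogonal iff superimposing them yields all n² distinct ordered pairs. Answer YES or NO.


Form the n² = 16 superimposed pairs (L1[i][j], L2[i][j]), row by row (rows and columns indexed from 0):
row 0: (3,1) (0,0) (2,3) (1,2)
row 1: (0,0) (3,1) (1,2) (2,3)
row 2: (1,2) (2,3) (0,0) (3,1)
row 3: (2,3) (1,2) (3,1) (0,0)
Orthogonality requires all 16 pairs distinct.
But the pair (0,0) repeats: cell (0,1) has L1 = 0, L2 = 0, and cell (1,0) has L1 = 0, L2 = 0.
A repeated pair means some other pair never occurs (only 4 distinct pairs out of 16), so the squares are not orthogonal.
Conclusion: NO.

NO


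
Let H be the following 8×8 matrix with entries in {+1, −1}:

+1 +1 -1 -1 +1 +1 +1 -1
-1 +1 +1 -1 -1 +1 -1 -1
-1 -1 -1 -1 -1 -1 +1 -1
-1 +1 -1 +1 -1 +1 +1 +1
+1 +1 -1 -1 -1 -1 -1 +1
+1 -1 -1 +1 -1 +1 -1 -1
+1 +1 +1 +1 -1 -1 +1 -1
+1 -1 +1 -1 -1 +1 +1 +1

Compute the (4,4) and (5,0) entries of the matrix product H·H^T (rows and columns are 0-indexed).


Row 0 of H: [1, 1, -1, -1, 1, 1, 1, -1].
Row 4 of H: [1, 1, -1, -1, -1, -1, -1, 1].
Row 5 of H: [1, -1, -1, 1, -1, 1, -1, -1].
(H·H^T)[4][4] = Σ_j H[4][j]·H[4][j] = (1)² + (1)² + (-1)² + (-1)² + (-1)² + (-1)² + (-1)² + (1)² = 1 + 1 + 1 + 1 + 1 + 1 + 1 + 1 = 8.
(H·H^T)[5][0] = Σ_j H[5][j]·H[0][j] = (1)·(1) + (-1)·(1) + (-1)·(-1) + (1)·(-1) + (-1)·(1) + (1)·(1) + (-1)·(1) + (-1)·(-1) = 1 + -1 + 1 + -1 + -1 + 1 + -1 + 1 = 0.
So rows 5 and 0 are orthogonal; the diagonal entry equals n = 8.

(4,4) entry = 8; (5,0) entry = 0.


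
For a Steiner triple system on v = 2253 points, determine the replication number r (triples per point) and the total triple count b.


An STS(v) is a 2-(v, 3, 1) BIBD: block size k = 3, λ = 1.
Replication: r(k − 1) = λ(v − 1) ⇒ r·2 = 2253 − 1 = 2252 ⇒ r = 1126.
Block count: bk = vr ⇒ b·3 = 2253·1126 = 2536878 ⇒ b = 845626.
(Check via b = v(v − 1)/6 = 2253·2252/6 = 5073756/6 = 845626.)

r = 1126, b = 845626.


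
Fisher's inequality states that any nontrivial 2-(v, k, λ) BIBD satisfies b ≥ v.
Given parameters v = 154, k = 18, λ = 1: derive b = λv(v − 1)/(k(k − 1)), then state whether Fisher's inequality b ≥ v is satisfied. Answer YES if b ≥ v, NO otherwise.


r = λ(v − 1)/(k − 1) = 1·153/17 = 9.
b = vr/k = 154·9/18 = 77.
Fisher's inequality: b ≥ v ⇔ 77 ≥ 154? NO.

NO


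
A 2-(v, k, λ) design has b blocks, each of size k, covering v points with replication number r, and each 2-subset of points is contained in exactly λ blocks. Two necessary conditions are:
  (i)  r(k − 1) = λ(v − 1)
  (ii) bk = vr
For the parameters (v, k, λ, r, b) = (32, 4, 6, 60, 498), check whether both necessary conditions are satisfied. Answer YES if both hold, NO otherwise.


Condition (i): r(k − 1) = 60·3 = 180; λ(v − 1) = 6·31 = 186. Match? NO.
Condition (ii): bk = 498·4 = 1992; vr = 32·60 = 1920. Match? NO.
Both conditions hold? NO.

NO


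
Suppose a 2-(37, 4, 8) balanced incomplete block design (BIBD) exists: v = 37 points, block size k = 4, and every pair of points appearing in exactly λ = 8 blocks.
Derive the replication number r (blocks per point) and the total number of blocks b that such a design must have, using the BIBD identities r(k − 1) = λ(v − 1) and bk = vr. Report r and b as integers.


Any 2-(v, k, λ) BIBD satisfies two necessary conditions:
  (i)  Each point sits in r blocks, and counting incidences through any fixed point gives r(k − 1) = λ(v − 1), so r = λ(v − 1)/(k − 1).
  (ii) Total incidences bk = vr, so b = vr/k.
Step 1: r = λ(v − 1)/(k − 1) = 8·(37 − 1)/(4 − 1) = 8·36/3 = 288/3 = 96.
Step 2: b = vr/k = 37·96/4 = 3552/4 = 888.
Check integrality: r = 96 ∈ Z ✓, b = 888 ∈ Z ✓.
(These identities are necessary conditions: they determine r and b for any design with these parameters, but do not by themselves prove that one exists.)

r = 96, b = 888.


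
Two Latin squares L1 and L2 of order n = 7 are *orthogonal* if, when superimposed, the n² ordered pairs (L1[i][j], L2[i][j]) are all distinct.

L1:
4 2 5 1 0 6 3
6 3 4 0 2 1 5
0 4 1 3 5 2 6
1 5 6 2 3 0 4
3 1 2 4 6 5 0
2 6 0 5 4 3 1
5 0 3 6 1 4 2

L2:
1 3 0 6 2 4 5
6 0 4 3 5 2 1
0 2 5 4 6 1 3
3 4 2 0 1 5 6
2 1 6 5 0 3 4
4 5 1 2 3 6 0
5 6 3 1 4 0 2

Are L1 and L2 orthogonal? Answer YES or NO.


Form the n² = 49 superimposed pairs (L1[i][j], L2[i][j]), row by row (rows and columns indexed from 0):
row 0: (4,1) (2,3) (5,0) (1,6) (0,2) (6,4) (3,5)
row 1: (6,6) (3,0) (4,4) (0,3) (2,5) (1,2) (5,1)
row 2: (0,0) (4,2) (1,5) (3,4) (5,6) (2,1) (6,3)
row 3: (1,3) (5,4) (6,2) (2,0) (3,1) (0,5) (4,6)
row 4: (3,2) (1,1) (2,6) (4,5) (6,0) (5,3) (0,4)
row 5: (2,4) (6,5) (0,1) (5,2) (4,3) (3,6) (1,0)
row 6: (5,5) (0,6) (3,3) (6,1) (1,4) (4,0) (2,2)
Orthogonality requires all 49 pairs distinct.
Check by first coordinate: for each symbol s of L1, list the L2 entries in the n cells where L1 = s; they must all differ.
  L1 = 0: L2 entries (in reading order) 2, 3, 0, 5, 4, 1, 6 — all 7 distinct ✓
  L1 = 1: L2 entries (in reading order) 6, 2, 5, 3, 1, 0, 4 — all 7 distinct ✓
  L1 = 2: L2 entries (in reading order) 3, 5, 1, 0, 6, 4, 2 — all 7 distinct ✓
  L1 = 3: L2 entries (in reading order) 5, 0, 4, 1, 2, 6, 3 — all 7 distinct ✓
  L1 = 4: L2 entries (in reading order) 1, 4, 2, 6, 5, 3, 0 — all 7 distinct ✓
  L1 = 5: L2 entries (in reading order) 0, 1, 6, 4, 3, 2, 5 — all 7 distinct ✓
  L1 = 6: L2 entries (in reading order) 4, 6, 3, 2, 0, 5, 1 — all 7 distinct ✓
Every symbol of L1 meets every symbol of L2 exactly once, so all 49 pairs are distinct (49 of 49).
Conclusion: YES.

YES


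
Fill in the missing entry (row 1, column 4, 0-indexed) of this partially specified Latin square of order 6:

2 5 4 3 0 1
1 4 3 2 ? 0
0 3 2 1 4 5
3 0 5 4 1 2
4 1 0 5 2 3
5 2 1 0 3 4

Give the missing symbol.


Row 1 contains symbols [0, 1, 2, 3, 4] — missing [5].
Column 4 contains symbols [0, 1, 2, 3, 4] — missing [5].
The missing symbol must appear in both missing sets; intersection = [5].
Therefore the hidden value is 5.

Missing value = 5.


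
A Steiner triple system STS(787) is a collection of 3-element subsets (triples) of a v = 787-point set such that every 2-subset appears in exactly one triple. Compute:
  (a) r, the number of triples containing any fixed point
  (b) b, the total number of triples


An STS(v) is a 2-(v, 3, 1) BIBD: block size k = 3, λ = 1.
Replication: r(k − 1) = λ(v − 1) ⇒ r·2 = 787 − 1 = 786 ⇒ r = 393.
Block count: b = v(v − 1)/6 = 787·786/6 = 618582/6 = 103097.
(Check via bk = vr: 103097·3 = 309291 = 787·393 = 309291 ✓.)

r = 393, b = 103097.


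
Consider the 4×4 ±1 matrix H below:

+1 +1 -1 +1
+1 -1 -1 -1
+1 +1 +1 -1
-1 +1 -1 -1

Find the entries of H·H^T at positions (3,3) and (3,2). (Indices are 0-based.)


Row 2 of H: [1, 1, 1, -1].
Row 3 of H: [-1, 1, -1, -1].
(H·H^T)[3][3] = Σ_j H[3][j]·H[3][j] = (-1)² + (1)² + (-1)² + (-1)² = 1 + 1 + 1 + 1 = 4.
(H·H^T)[3][2] = Σ_j H[3][j]·H[2][j] = (-1)·(1) + (1)·(1) + (-1)·(1) + (-1)·(-1) = -1 + 1 + -1 + 1 = 0.
So rows 3 and 2 are orthogonal; the diagonal entry equals n = 4.

(3,3) entry = 4; (3,2) entry = 0.


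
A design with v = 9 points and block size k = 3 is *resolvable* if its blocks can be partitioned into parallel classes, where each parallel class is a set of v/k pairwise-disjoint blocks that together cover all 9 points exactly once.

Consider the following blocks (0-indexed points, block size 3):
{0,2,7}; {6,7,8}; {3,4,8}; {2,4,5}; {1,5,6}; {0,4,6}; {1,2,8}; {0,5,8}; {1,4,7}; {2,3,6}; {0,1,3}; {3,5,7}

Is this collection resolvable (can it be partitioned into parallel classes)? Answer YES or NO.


v = 9, block size k = 3, number of blocks = 12.
For resolvability, blocks must partition into parallel classes of size v/k = 3.
Total blocks must therefore be a multiple of 3: 12 = 3·4 + 0 ⇒ divisible ✓.
Greedy packing gives 4 candidate class(es). Each should be a full parallel class (size 3, covers all 9 points).
  Class 1 (3 blocks): {0,2,7}; {3,4,8}; {1,5,6}. Points covered: [0, 1, 2, 3, 4, 5, 6, 7, 8].
  Class 2 (3 blocks): {6,7,8}; {2,4,5}; {0,1,3}. Points covered: [0, 1, 2, 3, 4, 5, 6, 7, 8].
  Class 3 (3 blocks): {0,4,6}; {1,2,8}; {3,5,7}. Points covered: [0, 1, 2, 3, 4, 5, 6, 7, 8].
  Class 4 (3 blocks): {0,5,8}; {1,4,7}; {2,3,6}. Points covered: [0, 1, 2, 3, 4, 5, 6, 7, 8].
All classes full (size 3)? YES. All classes cover every point? YES.
Resolvable? YES.

YES


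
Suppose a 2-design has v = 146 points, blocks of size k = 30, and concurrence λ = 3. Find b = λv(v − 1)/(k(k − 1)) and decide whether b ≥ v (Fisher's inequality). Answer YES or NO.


b = λv(v − 1)/(k(k − 1)) = 3·146·145/(30·29) = 63510/870 = 73.
Compare with v = 146: b < v, so Fisher's inequality fails.

NO


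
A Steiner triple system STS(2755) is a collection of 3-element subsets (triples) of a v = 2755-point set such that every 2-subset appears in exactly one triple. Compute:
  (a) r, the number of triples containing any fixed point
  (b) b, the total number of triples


An STS(v) is a 2-(v, 3, 1) BIBD: block size k = 3, λ = 1.
Replication: r(k − 1) = λ(v − 1) ⇒ r·2 = 2755 − 1 = 2754 ⇒ r = 1377.
Block count: b = v(v − 1)/6 = 2755·2754/6 = 7587270/6 = 1264545.
(Check via bk = vr: 1264545·3 = 3793635 = 2755·1377 = 3793635 ✓.)

r = 1377, b = 1264545.


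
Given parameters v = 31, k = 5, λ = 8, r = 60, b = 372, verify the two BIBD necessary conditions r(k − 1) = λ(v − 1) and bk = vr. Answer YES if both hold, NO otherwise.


Condition (i): r(k − 1) = 60·4 = 240; λ(v − 1) = 8·30 = 240. Match? YES.
Condition (ii): bk = 372·5 = 1860; vr = 31·60 = 1860. Match? YES.
Both conditions hold? YES.

YES


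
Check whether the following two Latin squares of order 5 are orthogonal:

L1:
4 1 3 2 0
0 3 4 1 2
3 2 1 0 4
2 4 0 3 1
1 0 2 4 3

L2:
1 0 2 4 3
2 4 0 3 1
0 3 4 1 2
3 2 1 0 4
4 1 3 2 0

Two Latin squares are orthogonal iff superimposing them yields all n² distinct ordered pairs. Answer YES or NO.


Form the n² = 25 superimposed pairs (L1[i][j], L2[i][j]), row by row (rows and columns indexed from 0):
row 0: (4,1) (1,0) (3,2) (2,4) (0,3)
row 1: (0,2) (3,4) (4,0) (1,3) (2,1)
row 2: (3,0) (2,3) (1,4) (0,1) (4,2)
row 3: (2,3) (4,2) (0,1) (3,0) (1,4)
row 4: (1,4) (0,1) (2,3) (4,2) (3,0)
Orthogonality requires all 25 pairs distinct.
But the pair (2,3) repeats: cell (2,1) has L1 = 2, L2 = 3, and cell (3,0) has L1 = 2, L2 = 3.
A repeated pair means some other pair never occurs (only 15 distinct pairs out of 25), so the squares are not orthogonal.
Conclusion: NO.

NO


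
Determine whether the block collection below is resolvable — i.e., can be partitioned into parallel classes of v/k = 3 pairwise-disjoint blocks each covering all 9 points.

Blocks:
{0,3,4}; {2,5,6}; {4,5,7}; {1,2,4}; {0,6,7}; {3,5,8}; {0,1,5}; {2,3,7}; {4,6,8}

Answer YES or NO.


v = 9, block size k = 3, number of blocks = 9.
For resolvability, blocks must partition into parallel classes of size v/k = 3.
Total blocks must therefore be a multiple of 3: 9 = 3·3 + 0 ⇒ divisible ✓.
Consider block {0,3,4}. The only other block(s) in the collection disjoint from it are {2,5,6} — just 1 block(s). Any parallel class containing {0,3,4} would need 2 other blocks each disjoint from it, so no parallel class of size 3 can contain {0,3,4}.
Since every block must belong to some parallel class in a resolution, the collection cannot be partitioned into parallel classes.
Resolvable? NO.

NO


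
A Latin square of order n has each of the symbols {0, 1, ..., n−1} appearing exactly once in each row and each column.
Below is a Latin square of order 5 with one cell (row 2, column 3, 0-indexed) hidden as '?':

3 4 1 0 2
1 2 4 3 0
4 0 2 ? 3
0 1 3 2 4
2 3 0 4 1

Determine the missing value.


Row 2 contains symbols [0, 2, 3, 4] — missing [1].
Column 3 contains symbols [0, 2, 3, 4] — missing [1].
The missing symbol must appear in both missing sets; intersection = [1].
Therefore the hidden value is 1.

Missing value = 1.


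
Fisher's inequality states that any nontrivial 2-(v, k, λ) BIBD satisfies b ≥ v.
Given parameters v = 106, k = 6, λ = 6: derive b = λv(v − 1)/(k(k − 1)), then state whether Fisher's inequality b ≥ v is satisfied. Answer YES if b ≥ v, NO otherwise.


b = λv(v − 1)/(k(k − 1)) = 6·106·105/(6·5) = 66780/30 = 2226.
Compare with v = 106: b ≥ v, so Fisher's inequality holds.

YES


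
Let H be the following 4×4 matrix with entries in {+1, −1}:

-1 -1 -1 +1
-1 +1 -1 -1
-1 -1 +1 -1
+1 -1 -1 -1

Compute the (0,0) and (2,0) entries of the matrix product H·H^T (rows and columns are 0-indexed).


Row 0 of H: [-1, -1, -1, 1].
Row 2 of H: [-1, -1, 1, -1].
(H·H^T)[0][0] = Σ_j H[0][j]·H[0][j] = (-1)² + (-1)² + (-1)² + (1)² = 1 + 1 + 1 + 1 = 4.
(H·H^T)[2][0] = Σ_j H[2][j]·H[0][j] = (-1)·(-1) + (-1)·(-1) + (1)·(-1) + (-1)·(1) = 1 + 1 + -1 + -1 = 0.
So rows 2 and 0 are orthogonal; the diagonal entry equals n = 4.

(0,0) entry = 4; (2,0) entry = 0.


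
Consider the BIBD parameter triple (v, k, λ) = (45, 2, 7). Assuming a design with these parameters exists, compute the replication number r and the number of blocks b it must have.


Any 2-(v, k, λ) BIBD satisfies two necessary conditions:
  (i)  Each point sits in r blocks, and counting incidences through any fixed point gives r(k − 1) = λ(v − 1), so r = λ(v − 1)/(k − 1).
  (ii) Total incidences bk = vr, so b = vr/k.
Step 1: r = λ(v − 1)/(k − 1) = 7·(45 − 1)/(2 − 1) = 7·44/1 = 308/1 = 308.
Step 2: b = vr/k = 45·308/2 = 13860/2 = 6930.
Check integrality: r = 308 ∈ Z ✓, b = 6930 ∈ Z ✓.
(These identities are necessary conditions: they determine r and b for any design with these parameters, but do not by themselves prove that one exists.)

r = 308, b = 6930.


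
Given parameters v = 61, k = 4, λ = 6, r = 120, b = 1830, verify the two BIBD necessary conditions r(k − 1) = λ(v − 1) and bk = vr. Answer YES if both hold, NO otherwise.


Condition (i): r(k − 1) = 120·3 = 360; λ(v − 1) = 6·60 = 360. Match? YES.
Condition (ii): bk = 1830·4 = 7320; vr = 61·120 = 7320. Match? YES.
Both conditions hold? YES.

YES


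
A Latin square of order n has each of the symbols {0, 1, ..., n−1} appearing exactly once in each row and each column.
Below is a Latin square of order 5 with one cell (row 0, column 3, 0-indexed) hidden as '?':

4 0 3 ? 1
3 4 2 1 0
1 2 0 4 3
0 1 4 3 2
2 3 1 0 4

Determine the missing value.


Row 0 contains symbols [0, 1, 3, 4] — missing [2].
Column 3 contains symbols [0, 1, 3, 4] — missing [2].
The missing symbol must appear in both missing sets; intersection = [2].
Therefore the hidden value is 2.

Missing value = 2.


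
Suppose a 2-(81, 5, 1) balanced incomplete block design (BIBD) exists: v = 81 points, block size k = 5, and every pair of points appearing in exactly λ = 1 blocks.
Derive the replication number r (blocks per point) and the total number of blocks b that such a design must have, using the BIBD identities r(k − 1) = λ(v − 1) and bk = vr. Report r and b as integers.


Any 2-(v, k, λ) BIBD satisfies two necessary conditions:
  (i)  Each point sits in r blocks, and counting incidences through any fixed point gives r(k − 1) = λ(v − 1), so r = λ(v − 1)/(k − 1).
  (ii) Total incidences bk = vr, so b = vr/k.
Step 1: r = λ(v − 1)/(k − 1) = 1·(81 − 1)/(5 − 1) = 1·80/4 = 80/4 = 20.
Step 2: b = vr/k = 81·20/5 = 1620/5 = 324.
Check integrality: r = 20 ∈ Z ✓, b = 324 ∈ Z ✓.
(These identities are necessary conditions: they determine r and b for any design with these parameters, but do not by themselves prove that one exists.)

r = 20, b = 324.


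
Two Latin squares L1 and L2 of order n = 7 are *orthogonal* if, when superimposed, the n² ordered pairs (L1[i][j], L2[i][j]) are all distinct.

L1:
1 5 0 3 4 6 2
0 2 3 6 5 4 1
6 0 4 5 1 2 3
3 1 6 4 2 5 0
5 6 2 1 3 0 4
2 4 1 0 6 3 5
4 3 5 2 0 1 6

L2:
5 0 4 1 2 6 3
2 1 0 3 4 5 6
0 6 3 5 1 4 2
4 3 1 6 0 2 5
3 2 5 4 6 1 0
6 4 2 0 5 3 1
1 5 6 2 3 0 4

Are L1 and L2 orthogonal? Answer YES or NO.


Form the n² = 49 superimposed pairs (L1[i][j], L2[i][j]), row by row (rows and columns indexed from 0):
row 0: (1,5) (5,0) (0,4) (3,1) (4,2) (6,6) (2,3)
row 1: (0,2) (2,1) (3,0) (6,3) (5,4) (4,5) (1,6)
row 2: (6,0) (0,6) (4,3) (5,5) (1,1) (2,4) (3,2)
row 3: (3,4) (1,3) (6,1) (4,6) (2,0) (5,2) (0,5)
row 4: (5,3) (6,2) (2,5) (1,4) (3,6) (0,1) (4,0)
row 5: (2,6) (4,4) (1,2) (0,0) (6,5) (3,3) (5,1)
row 6: (4,1) (3,5) (5,6) (2,2) (0,3) (1,0) (6,4)
Orthogonality requires all 49 pairs distinct.
Check by first coordinate: for each symbol s of L1, list the L2 entries in the n cells where L1 = s; they must all differ.
  L1 = 0: L2 entries (in reading order) 4, 2, 6, 5, 1, 0, 3 — all 7 distinct ✓
  L1 = 1: L2 entries (in reading order) 5, 6, 1, 3, 4, 2, 0 — all 7 distinct ✓
  L1 = 2: L2 entries (in reading order) 3, 1, 4, 0, 5, 6, 2 — all 7 distinct ✓
  L1 = 3: L2 entries (in reading order) 1, 0, 2, 4, 6, 3, 5 — all 7 distinct ✓
  L1 = 4: L2 entries (in reading order) 2, 5, 3, 6, 0, 4, 1 — all 7 distinct ✓
  L1 = 5: L2 entries (in reading order) 0, 4, 5, 2, 3, 1, 6 — all 7 distinct ✓
  L1 = 6: L2 entries (in reading order) 6, 3, 0, 1, 2, 5, 4 — all 7 distinct ✓
Every symbol of L1 meets every symbol of L2 exactly once, so all 49 pairs are distinct (49 of 49).
Conclusion: YES.

YES


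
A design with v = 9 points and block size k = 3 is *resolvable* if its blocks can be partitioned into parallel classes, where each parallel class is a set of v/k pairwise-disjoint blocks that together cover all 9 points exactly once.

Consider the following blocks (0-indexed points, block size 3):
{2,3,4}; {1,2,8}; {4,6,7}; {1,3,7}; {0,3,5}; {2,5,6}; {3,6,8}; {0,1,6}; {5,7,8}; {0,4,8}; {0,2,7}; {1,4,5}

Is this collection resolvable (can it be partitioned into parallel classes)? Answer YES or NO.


v = 9, block size k = 3, number of blocks = 12.
For resolvability, blocks must partition into parallel classes of size v/k = 3.
Total blocks must therefore be a multiple of 3: 12 = 3·4 + 0 ⇒ divisible ✓.
Greedy packing gives 4 candidate class(es). Each should be a full parallel class (size 3, covers all 9 points).
  Class 1 (3 blocks): {2,3,4}; {0,1,6}; {5,7,8}. Points covered: [0, 1, 2, 3, 4, 5, 6, 7, 8].
  Class 2 (3 blocks): {1,2,8}; {4,6,7}; {0,3,5}. Points covered: [0, 1, 2, 3, 4, 5, 6, 7, 8].
  Class 3 (3 blocks): {1,3,7}; {2,5,6}; {0,4,8}. Points covered: [0, 1, 2, 3, 4, 5, 6, 7, 8].
  Class 4 (3 blocks): {3,6,8}; {0,2,7}; {1,4,5}. Points covered: [0, 1, 2, 3, 4, 5, 6, 7, 8].
All classes full (size 3)? YES. All classes cover every point? YES.
Resolvable? YES.

YES


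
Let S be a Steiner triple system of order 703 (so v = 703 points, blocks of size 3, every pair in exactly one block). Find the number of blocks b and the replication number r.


An STS(v) is a 2-(v, 3, 1) BIBD: block size k = 3, λ = 1.
Replication: r(k − 1) = λ(v − 1) ⇒ r·2 = 703 − 1 = 702 ⇒ r = 351.
Block count: b = v(v − 1)/6 = 703·702/6 = 493506/6 = 82251.
(Check via bk = vr: 82251·3 = 246753 = 703·351 = 246753 ✓.)

r = 351, b = 82251.


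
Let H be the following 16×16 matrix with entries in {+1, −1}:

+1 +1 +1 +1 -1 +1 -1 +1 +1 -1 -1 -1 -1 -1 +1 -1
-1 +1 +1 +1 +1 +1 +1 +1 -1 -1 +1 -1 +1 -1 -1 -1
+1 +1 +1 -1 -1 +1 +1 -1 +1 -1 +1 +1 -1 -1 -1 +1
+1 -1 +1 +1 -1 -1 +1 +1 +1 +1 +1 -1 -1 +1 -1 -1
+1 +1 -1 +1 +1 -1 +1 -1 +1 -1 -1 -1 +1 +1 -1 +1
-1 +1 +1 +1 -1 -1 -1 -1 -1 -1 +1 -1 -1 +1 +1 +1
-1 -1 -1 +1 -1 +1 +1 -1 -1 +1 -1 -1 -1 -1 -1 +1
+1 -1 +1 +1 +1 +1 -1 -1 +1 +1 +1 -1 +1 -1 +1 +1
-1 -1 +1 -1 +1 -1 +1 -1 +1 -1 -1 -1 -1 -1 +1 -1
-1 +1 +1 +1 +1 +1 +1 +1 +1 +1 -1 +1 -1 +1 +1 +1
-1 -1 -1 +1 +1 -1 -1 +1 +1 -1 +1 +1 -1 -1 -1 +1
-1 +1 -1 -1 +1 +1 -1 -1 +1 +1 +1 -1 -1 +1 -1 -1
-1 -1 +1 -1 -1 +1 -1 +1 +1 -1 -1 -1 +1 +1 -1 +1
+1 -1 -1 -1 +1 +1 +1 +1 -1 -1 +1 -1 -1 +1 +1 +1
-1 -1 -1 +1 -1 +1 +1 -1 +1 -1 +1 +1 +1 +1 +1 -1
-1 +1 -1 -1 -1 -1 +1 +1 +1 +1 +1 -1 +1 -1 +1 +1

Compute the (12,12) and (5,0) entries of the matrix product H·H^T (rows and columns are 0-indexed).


Row 0 of H: [1, 1, 1, 1, -1, 1, -1, 1, 1, -1, -1, -1, -1, -1, 1, -1].
Row 5 of H: [-1, 1, 1, 1, -1, -1, -1, -1, -1, -1, 1, -1, -1, 1, 1, 1].
Row 12 of H: [-1, -1, 1, -1, -1, 1, -1, 1, 1, -1, -1, -1, 1, 1, -1, 1].
(H·H^T)[12][12] = Σ_j H[12][j]·H[12][j] = (-1)² + (-1)² + (1)² + (-1)² + (-1)² + (1)² + (-1)² + (1)² + (1)² + (-1)² + (-1)² + (-1)² + (1)² + (1)² + (-1)² + (1)² = 1 + 1 + 1 + 1 + 1 + 1 + 1 + 1 + 1 + 1 + 1 + 1 + 1 + 1 + 1 + 1 = 16.
(H·H^T)[5][0] = Σ_j H[5][j]·H[0][j] = (-1)·(1) + (1)·(1) + (1)·(1) + (1)·(1) + (-1)·(-1) + (-1)·(1) + (-1)·(-1) + (-1)·(1) + (-1)·(1) + (-1)·(-1) + (1)·(-1) + (-1)·(-1) + (-1)·(-1) + (1)·(-1) + (1)·(1) + (1)·(-1) = -1 + 1 + 1 + 1 + 1 + -1 + 1 + -1 + -1 + 1 + -1 + 1 + 1 + -1 + 1 + -1 = 2.
Rows 5 and 0 are not orthogonal (dot product = 2 ≠ 0), so H is not a Hadamard matrix.

(12,12) entry = 16; (5,0) entry = 2.


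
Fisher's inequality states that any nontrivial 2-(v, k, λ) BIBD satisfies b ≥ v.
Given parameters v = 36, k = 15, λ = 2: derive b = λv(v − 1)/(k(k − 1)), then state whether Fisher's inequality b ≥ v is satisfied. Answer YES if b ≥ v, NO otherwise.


b = λv(v − 1)/(k(k − 1)) = 2·36·35/(15·14) = 2520/210 = 12.
Compare with v = 36: b < v, so Fisher's inequality fails.

NO


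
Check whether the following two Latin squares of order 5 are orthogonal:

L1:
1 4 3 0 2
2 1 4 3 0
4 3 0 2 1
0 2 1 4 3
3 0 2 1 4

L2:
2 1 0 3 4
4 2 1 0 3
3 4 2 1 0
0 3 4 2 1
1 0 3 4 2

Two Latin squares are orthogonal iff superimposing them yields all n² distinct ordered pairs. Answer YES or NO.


Form the n² = 25 superimposed pairs (L1[i][j], L2[i][j]), row by row (rows and columns indexed from 0):
row 0: (1,2) (4,1) (3,0) (0,3) (2,4)
row 1: (2,4) (1,2) (4,1) (3,0) (0,3)
row 2: (4,3) (3,4) (0,2) (2,1) (1,0)
row 3: (0,0) (2,3) (1,4) (4,2) (3,1)
row 4: (3,1) (0,0) (2,3) (1,4) (4,2)
Orthogonality requires all 25 pairs distinct.
But the pair (2,4) repeats: cell (0,4) has L1 = 2, L2 = 4, and cell (1,0) has L1 = 2, L2 = 4.
A repeated pair means some other pair never occurs (only 15 distinct pairs out of 25), so the squares are not orthogonal.
Conclusion: NO.

NO


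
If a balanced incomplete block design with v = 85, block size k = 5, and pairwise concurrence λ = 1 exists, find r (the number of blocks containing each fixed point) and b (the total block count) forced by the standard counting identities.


Any 2-(v, k, λ) BIBD satisfies two necessary conditions:
  (i)  Each point sits in r blocks, and counting incidences through any fixed point gives r(k − 1) = λ(v − 1), so r = λ(v − 1)/(k − 1).
  (ii) Total incidences bk = vr, so b = vr/k.
Step 1: r = λ(v − 1)/(k − 1) = 1·(85 − 1)/(5 − 1) = 1·84/4 = 84/4 = 21.
Step 2: b = vr/k = 85·21/5 = 1785/5 = 357.
Check integrality: r = 21 ∈ Z ✓, b = 357 ∈ Z ✓.
(These identities are necessary conditions: they determine r and b for any design with these parameters, but do not by themselves prove that one exists.)

r = 21, b = 357.


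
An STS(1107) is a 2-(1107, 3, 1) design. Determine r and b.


An STS(v) is a 2-(v, 3, 1) BIBD: block size k = 3, λ = 1.
Replication: r(k − 1) = λ(v − 1) ⇒ r·2 = 1107 − 1 = 1106 ⇒ r = 553.
Block count: b = v(v − 1)/6 = 1107·1106/6 = 1224342/6 = 204057.
(Check via bk = vr: 204057·3 = 612171 = 1107·553 = 612171 ✓.)

r = 553, b = 204057.


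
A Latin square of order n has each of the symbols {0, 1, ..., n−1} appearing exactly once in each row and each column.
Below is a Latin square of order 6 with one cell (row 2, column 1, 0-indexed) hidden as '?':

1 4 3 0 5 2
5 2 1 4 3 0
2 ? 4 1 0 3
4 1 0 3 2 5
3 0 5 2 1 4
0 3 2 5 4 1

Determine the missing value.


Row 2 contains symbols [0, 1, 2, 3, 4] — missing [5].
Column 1 contains symbols [0, 1, 2, 3, 4] — missing [5].
The missing symbol must appear in both missing sets; intersection = [5].
Therefore the hidden value is 5.

Missing value = 5.


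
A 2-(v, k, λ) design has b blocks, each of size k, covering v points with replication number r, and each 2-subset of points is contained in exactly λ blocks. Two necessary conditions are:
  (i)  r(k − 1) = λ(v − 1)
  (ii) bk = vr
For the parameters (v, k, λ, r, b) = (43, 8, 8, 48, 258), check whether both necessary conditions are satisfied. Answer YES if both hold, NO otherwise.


Condition (i): r(k − 1) = 48·7 = 336; λ(v − 1) = 8·42 = 336. Match? YES.
Condition (ii): bk = 258·8 = 2064; vr = 43·48 = 2064. Match? YES.
Both conditions hold? YES.

YES


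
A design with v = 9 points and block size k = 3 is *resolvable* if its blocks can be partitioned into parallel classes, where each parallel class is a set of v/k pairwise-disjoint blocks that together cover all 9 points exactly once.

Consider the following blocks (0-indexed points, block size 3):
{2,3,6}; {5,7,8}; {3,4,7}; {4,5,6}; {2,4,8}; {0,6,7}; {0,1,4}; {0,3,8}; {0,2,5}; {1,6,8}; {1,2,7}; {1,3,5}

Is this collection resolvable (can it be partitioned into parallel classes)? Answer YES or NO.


v = 9, block size k = 3, number of blocks = 12.
For resolvability, blocks must partition into parallel classes of size v/k = 3.
Total blocks must therefore be a multiple of 3: 12 = 3·4 + 0 ⇒ divisible ✓.
Greedy packing gives 4 candidate class(es). Each should be a full parallel class (size 3, covers all 9 points).
  Class 1 (3 blocks): {2,3,6}; {5,7,8}; {0,1,4}. Points covered: [0, 1, 2, 3, 4, 5, 6, 7, 8].
  Class 2 (3 blocks): {3,4,7}; {0,2,5}; {1,6,8}. Points covered: [0, 1, 2, 3, 4, 5, 6, 7, 8].
  Class 3 (3 blocks): {4,5,6}; {0,3,8}; {1,2,7}. Points covered: [0, 1, 2, 3, 4, 5, 6, 7, 8].
  Class 4 (3 blocks): {2,4,8}; {0,6,7}; {1,3,5}. Points covered: [0, 1, 2, 3, 4, 5, 6, 7, 8].
All classes full (size 3)? YES. All classes cover every point? YES.
Resolvable? YES.

YES


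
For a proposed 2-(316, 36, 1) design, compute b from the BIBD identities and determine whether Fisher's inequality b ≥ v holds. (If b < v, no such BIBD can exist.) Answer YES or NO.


b = λv(v − 1)/(k(k − 1)) = 1·316·315/(36·35) = 99540/1260 = 79.
Compare with v = 316: b < v, so Fisher's inequality fails.

NO


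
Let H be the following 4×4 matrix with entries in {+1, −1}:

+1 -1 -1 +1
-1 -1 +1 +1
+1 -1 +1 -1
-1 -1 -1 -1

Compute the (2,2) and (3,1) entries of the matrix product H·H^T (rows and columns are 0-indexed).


Row 1 of H: [-1, -1, 1, 1].
Row 2 of H: [1, -1, 1, -1].
Row 3 of H: [-1, -1, -1, -1].
(H·H^T)[2][2] = Σ_j H[2][j]·H[2][j] = (1)² + (-1)² + (1)² + (-1)² = 1 + 1 + 1 + 1 = 4.
(H·H^T)[3][1] = Σ_j H[3][j]·H[1][j] = (-1)·(-1) + (-1)·(-1) + (-1)·(1) + (-1)·(1) = 1 + 1 + -1 + -1 = 0.
So rows 3 and 1 are orthogonal; the diagonal entry equals n = 4.

(2,2) entry = 4; (3,1) entry = 0.


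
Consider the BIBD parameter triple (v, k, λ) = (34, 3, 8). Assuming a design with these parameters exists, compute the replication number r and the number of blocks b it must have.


Any 2-(v, k, λ) BIBD satisfies two necessary conditions:
  (i)  Each point sits in r blocks, and counting incidences through any fixed point gives r(k − 1) = λ(v − 1), so r = λ(v − 1)/(k − 1).
  (ii) Total incidences bk = vr, so b = vr/k.
Step 1: r = λ(v − 1)/(k − 1) = 8·(34 − 1)/(3 − 1) = 8·33/2 = 264/2 = 132.
Step 2: b = vr/k = 34·132/3 = 4488/3 = 1496.
Check integrality: r = 132 ∈ Z ✓, b = 1496 ∈ Z ✓.
(These identities are necessary conditions: they determine r and b for any design with these parameters, but do not by themselves prove that one exists.)

r = 132, b = 1496.


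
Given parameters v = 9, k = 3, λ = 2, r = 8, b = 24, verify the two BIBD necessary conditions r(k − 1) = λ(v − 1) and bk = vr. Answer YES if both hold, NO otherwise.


Condition (i): r(k − 1) = 8·2 = 16; λ(v − 1) = 2·8 = 16. Match? YES.
Condition (ii): bk = 24·3 = 72; vr = 9·8 = 72. Match? YES.
Both conditions hold? YES.

YES


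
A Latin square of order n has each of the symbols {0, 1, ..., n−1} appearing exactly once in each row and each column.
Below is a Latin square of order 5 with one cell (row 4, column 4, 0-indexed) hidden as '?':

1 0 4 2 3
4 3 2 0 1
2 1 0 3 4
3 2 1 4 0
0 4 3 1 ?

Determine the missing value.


Row 4 contains symbols [0, 1, 3, 4] — missing [2].
Column 4 contains symbols [0, 1, 3, 4] — missing [2].
The missing symbol must appear in both missing sets; intersection = [2].
Therefore the hidden value is 2.

Missing value = 2.


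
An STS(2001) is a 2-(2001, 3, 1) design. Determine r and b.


An STS(v) is a 2-(v, 3, 1) BIBD: block size k = 3, λ = 1.
Replication: r(k − 1) = λ(v − 1) ⇒ r·2 = 2001 − 1 = 2000 ⇒ r = 1000.
Block count: bk = vr ⇒ b·3 = 2001·1000 = 2001000 ⇒ b = 667000.
(Check via b = v(v − 1)/6 = 2001·2000/6 = 4002000/6 = 667000.)

r = 1000, b = 667000.


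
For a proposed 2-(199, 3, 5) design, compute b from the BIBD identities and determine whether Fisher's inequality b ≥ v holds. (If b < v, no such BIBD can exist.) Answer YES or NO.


b = λv(v − 1)/(k(k − 1)) = 5·199·198/(3·2) = 197010/6 = 32835.
Compare with v = 199: b ≥ v, so Fisher's inequality holds.

YES


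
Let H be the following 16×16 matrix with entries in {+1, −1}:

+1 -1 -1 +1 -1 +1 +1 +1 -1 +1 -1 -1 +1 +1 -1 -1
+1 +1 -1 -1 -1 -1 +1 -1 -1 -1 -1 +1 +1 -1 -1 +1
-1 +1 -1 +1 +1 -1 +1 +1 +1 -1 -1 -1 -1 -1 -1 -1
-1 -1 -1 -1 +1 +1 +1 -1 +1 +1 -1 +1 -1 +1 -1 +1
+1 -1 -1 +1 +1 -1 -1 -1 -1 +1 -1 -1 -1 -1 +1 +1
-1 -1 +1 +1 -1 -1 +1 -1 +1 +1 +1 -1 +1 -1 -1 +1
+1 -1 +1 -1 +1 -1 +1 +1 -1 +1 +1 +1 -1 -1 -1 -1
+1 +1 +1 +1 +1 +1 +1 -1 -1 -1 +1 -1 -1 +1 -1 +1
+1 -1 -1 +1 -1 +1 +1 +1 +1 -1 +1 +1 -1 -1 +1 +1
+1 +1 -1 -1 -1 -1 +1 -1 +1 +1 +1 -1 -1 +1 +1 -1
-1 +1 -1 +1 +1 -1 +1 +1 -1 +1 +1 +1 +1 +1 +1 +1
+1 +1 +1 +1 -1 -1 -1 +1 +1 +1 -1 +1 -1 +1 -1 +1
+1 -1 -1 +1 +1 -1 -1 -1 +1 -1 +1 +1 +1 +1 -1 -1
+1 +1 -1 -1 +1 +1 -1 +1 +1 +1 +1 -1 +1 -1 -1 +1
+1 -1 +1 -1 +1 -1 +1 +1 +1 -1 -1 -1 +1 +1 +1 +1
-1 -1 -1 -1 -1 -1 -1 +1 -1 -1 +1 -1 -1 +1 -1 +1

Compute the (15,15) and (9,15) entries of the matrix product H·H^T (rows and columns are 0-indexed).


Row 9 of H: [1, 1, -1, -1, -1, -1, 1, -1, 1, 1, 1, -1, -1, 1, 1, -1].
Row 15 of H: [-1, -1, -1, -1, -1, -1, -1, 1, -1, -1, 1, -1, -1, 1, -1, 1].
(H·H^T)[15][15] = Σ_j H[15][j]·H[15][j] = (-1)² + (-1)² + (-1)² + (-1)² + (-1)² + (-1)² + (-1)² + (1)² + (-1)² + (-1)² + (1)² + (-1)² + (-1)² + (1)² + (-1)² + (1)² = 1 + 1 + 1 + 1 + 1 + 1 + 1 + 1 + 1 + 1 + 1 + 1 + 1 + 1 + 1 + 1 = 16.
(H·H^T)[9][15] = Σ_j H[9][j]·H[15][j] = (1)·(-1) + (1)·(-1) + (-1)·(-1) + (-1)·(-1) + (-1)·(-1) + (-1)·(-1) + (1)·(-1) + (-1)·(1) + (1)·(-1) + (1)·(-1) + (1)·(1) + (-1)·(-1) + (-1)·(-1) + (1)·(1) + (1)·(-1) + (-1)·(1) = -1 + -1 + 1 + 1 + 1 + 1 + -1 + -1 + -1 + -1 + 1 + 1 + 1 + 1 + -1 + -1 = 0.
So rows 9 and 15 are orthogonal; the diagonal entry equals n = 16.

(15,15) entry = 16; (9,15) entry = 0.


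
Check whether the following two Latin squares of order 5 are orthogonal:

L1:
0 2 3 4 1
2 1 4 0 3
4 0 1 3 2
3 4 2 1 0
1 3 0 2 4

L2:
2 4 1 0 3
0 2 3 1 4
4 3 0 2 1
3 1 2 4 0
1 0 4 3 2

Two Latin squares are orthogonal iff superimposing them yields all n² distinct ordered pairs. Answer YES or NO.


Form the n² = 25 superimposed pairs (L1[i][j], L2[i][j]), row by row (rows and columns indexed from 0):
row 0: (0,2) (2,4) (3,1) (4,0) (1,3)
row 1: (2,0) (1,2) (4,3) (0,1) (3,4)
row 2: (4,4) (0,3) (1,0) (3,2) (2,1)
row 3: (3,3) (4,1) (2,2) (1,4) (0,0)
row 4: (1,1) (3,0) (0,4) (2,3) (4,2)
Orthogonality requires all 25 pairs distinct.
Check by first coordinate: for each symbol s of L1, list the L2 entries in the n cells where L1 = s; they must all differ.
  L1 = 0: L2 entries (in reading order) 2, 1, 3, 0, 4 — all 5 distinct ✓
  L1 = 1: L2 entries (in reading order) 3, 2, 0, 4, 1 — all 5 distinct ✓
  L1 = 2: L2 entries (in reading order) 4, 0, 1, 2, 3 — all 5 distinct ✓
  L1 = 3: L2 entries (in reading order) 1, 4, 2, 3, 0 — all 5 distinct ✓
  L1 = 4: L2 entries (in reading order) 0, 3, 4, 1, 2 — all 5 distinct ✓
Every symbol of L1 meets every symbol of L2 exactly once, so all 25 pairs are distinct (25 of 25).
Conclusion: YES.

YES


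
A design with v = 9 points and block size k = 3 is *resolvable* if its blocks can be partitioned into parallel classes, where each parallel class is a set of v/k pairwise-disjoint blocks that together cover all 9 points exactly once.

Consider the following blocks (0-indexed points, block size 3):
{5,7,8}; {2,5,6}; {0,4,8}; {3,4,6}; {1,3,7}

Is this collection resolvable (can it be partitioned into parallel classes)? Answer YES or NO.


v = 9, block size k = 3, number of blocks = 5.
For resolvability, blocks must partition into parallel classes of size v/k = 3.
Total blocks must therefore be a multiple of 3: 5 = 3·1 + 2 ⇒ not divisible ✗.
Resolvable? NO.

NO


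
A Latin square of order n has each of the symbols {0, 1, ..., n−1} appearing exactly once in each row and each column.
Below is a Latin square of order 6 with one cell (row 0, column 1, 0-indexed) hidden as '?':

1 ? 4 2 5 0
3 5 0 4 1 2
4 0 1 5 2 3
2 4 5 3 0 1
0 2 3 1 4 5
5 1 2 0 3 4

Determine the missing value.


Row 0 contains symbols [0, 1, 2, 4, 5] — missing [3].
Column 1 contains symbols [0, 1, 2, 4, 5] — missing [3].
The missing symbol must appear in both missing sets; intersection = [3].
Therefore the hidden value is 3.

Missing value = 3.


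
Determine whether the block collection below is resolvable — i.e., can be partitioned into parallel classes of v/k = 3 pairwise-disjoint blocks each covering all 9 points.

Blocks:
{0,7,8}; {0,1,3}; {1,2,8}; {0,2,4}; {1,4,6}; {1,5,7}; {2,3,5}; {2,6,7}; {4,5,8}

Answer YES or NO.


v = 9, block size k = 3, number of blocks = 9.
For resolvability, blocks must partition into parallel classes of size v/k = 3.
Total blocks must therefore be a multiple of 3: 9 = 3·3 + 0 ⇒ divisible ✓.
Consider block {1,2,8}. It intersects every other block in the collection, so no parallel class of size 3 can contain it.
Since every block must belong to some parallel class in a resolution, the collection cannot be partitioned into parallel classes.
Resolvable? NO.

NO


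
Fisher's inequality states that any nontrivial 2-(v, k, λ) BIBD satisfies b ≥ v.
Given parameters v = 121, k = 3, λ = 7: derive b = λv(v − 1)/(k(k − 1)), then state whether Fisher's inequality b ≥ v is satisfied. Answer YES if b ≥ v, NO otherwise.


r = λ(v − 1)/(k − 1) = 7·120/2 = 420.
b = vr/k = 121·420/3 = 16940.
Fisher's inequality: b ≥ v ⇔ 16940 ≥ 121? YES.

YES


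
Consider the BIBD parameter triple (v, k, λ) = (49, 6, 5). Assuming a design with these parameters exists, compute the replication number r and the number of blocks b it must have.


Any 2-(v, k, λ) BIBD satisfies two necessary conditions:
  (i)  Each point sits in r blocks, and counting incidences through any fixed point gives r(k − 1) = λ(v − 1), so r = λ(v − 1)/(k − 1).
  (ii) Total incidences bk = vr, so b = vr/k.
Step 1: r = λ(v − 1)/(k − 1) = 5·(49 − 1)/(6 − 1) = 5·48/5 = 240/5 = 48.
Step 2: b = vr/k = 49·48/6 = 2352/6 = 392.
Check integrality: r = 48 ∈ Z ✓, b = 392 ∈ Z ✓.
(These identities are necessary conditions: they determine r and b for any design with these parameters, but do not by themselves prove that one exists.)

r = 48, b = 392.


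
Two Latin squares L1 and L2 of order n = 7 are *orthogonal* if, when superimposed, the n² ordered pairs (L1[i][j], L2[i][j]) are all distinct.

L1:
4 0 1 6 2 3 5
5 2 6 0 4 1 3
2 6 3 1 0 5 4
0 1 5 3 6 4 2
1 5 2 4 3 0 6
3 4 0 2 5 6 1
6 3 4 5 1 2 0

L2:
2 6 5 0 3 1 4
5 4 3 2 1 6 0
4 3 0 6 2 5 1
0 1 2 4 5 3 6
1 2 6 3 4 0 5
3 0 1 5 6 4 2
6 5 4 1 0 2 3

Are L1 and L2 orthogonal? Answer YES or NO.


Form the n² = 49 superimposed pairs (L1[i][j], L2[i][j]), row by row (rows and columns indexed from 0):
row 0: (4,2) (0,6) (1,5) (6,0) (2,3) (3,1) (5,4)
row 1: (5,5) (2,4) (6,3) (0,2) (4,1) (1,6) (3,0)
row 2: (2,4) (6,3) (3,0) (1,6) (0,2) (5,5) (4,1)
row 3: (0,0) (1,1) (5,2) (3,4) (6,5) (4,3) (2,6)
row 4: (1,1) (5,2) (2,6) (4,3) (3,4) (0,0) (6,5)
row 5: (3,3) (4,0) (0,1) (2,5) (5,6) (6,4) (1,2)
row 6: (6,6) (3,5) (4,4) (5,1) (1,0) (2,2) (0,3)
Orthogonality requires all 49 pairs distinct.
But the pair (2,4) repeats: cell (1,1) has L1 = 2, L2 = 4, and cell (2,0) has L1 = 2, L2 = 4.
A repeated pair means some other pair never occurs (only 35 distinct pairs out of 49), so the squares are not orthogonal.
Conclusion: NO.

NO


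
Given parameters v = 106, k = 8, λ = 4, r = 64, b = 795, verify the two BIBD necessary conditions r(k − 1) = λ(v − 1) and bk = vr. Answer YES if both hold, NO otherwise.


Condition (i): r(k − 1) = 64·7 = 448; λ(v − 1) = 4·105 = 420. Match? NO.
Condition (ii): bk = 795·8 = 6360; vr = 106·64 = 6784. Match? NO.
Both conditions hold? NO.

NO


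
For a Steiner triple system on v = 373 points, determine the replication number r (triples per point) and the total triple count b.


An STS(v) is a 2-(v, 3, 1) BIBD: block size k = 3, λ = 1.
Replication: r(k − 1) = λ(v − 1) ⇒ r·2 = 373 − 1 = 372 ⇒ r = 186.
Block count: b = v(v − 1)/6 = 373·372/6 = 138756/6 = 23126.

r = 186, b = 23126.


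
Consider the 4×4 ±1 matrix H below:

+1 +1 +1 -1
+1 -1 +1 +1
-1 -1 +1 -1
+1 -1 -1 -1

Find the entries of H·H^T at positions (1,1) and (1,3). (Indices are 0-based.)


Row 1 of H: [1, -1, 1, 1].
Row 3 of H: [1, -1, -1, -1].
(H·H^T)[1][1] = Σ_j H[1][j]·H[1][j] = (1)² + (-1)² + (1)² + (1)² = 1 + 1 + 1 + 1 = 4.
(H·H^T)[1][3] = Σ_j H[1][j]·H[3][j] = (1)·(1) + (-1)·(-1) + (1)·(-1) + (1)·(-1) = 1 + 1 + -1 + -1 = 0.
So rows 1 and 3 are orthogonal; the diagonal entry equals n = 4.

(1,1) entry = 4; (1,3) entry = 0.


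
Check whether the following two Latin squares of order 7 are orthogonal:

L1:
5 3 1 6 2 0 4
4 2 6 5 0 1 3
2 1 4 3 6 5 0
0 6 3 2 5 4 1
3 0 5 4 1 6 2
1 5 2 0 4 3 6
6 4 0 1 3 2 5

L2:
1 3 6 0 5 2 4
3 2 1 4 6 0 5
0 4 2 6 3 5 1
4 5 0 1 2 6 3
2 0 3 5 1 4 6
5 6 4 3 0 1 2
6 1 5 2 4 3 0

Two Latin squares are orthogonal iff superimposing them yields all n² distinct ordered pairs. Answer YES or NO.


Form the n² = 49 superimposed pairs (L1[i][j], L2[i][j]), row by row (rows and columns indexed from 0):
row 0: (5,1) (3,3) (1,6) (6,0) (2,5) (0,2) (4,4)
row 1: (4,3) (2,2) (6,1) (5,4) (0,6) (1,0) (3,5)
row 2: (2,0) (1,4) (4,2) (3,6) (6,3) (5,5) (0,1)
row 3: (0,4) (6,5) (3,0) (2,1) (5,2) (4,6) (1,3)
row 4: (3,2) (0,0) (5,3) (4,5) (1,1) (6,4) (2,6)
row 5: (1,5) (5,6) (2,4) (0,3) (4,0) (3,1) (6,2)
row 6: (6,6) (4,1) (0,5) (1,2) (3,4) (2,3) (5,0)
Orthogonality requires all 49 pairs distinct.
Check by first coordinate: for each symbol s of L1, list the L2 entries in the n cells where L1 = s; they must all differ.
  L1 = 0: L2 entries (in reading order) 2, 6, 1, 4, 0, 3, 5 — all 7 distinct ✓
  L1 = 1: L2 entries (in reading order) 6, 0, 4, 3, 1, 5, 2 — all 7 distinct ✓
  L1 = 2: L2 entries (in reading order) 5, 2, 0, 1, 6, 4, 3 — all 7 distinct ✓
  L1 = 3: L2 entries (in reading order) 3, 5, 6, 0, 2, 1, 4 — all 7 distinct ✓
  L1 = 4: L2 entries (in reading order) 4, 3, 2, 6, 5, 0, 1 — all 7 distinct ✓
  L1 = 5: L2 entries (in reading order) 1, 4, 5, 2, 3, 6, 0 — all 7 distinct ✓
  L1 = 6: L2 entries (in reading order) 0, 1, 3, 5, 4, 2, 6 — all 7 distinct ✓
Every symbol of L1 meets every symbol of L2 exactly once, so all 49 pairs are distinct (49 of 49).
Conclusion: YES.

YES
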